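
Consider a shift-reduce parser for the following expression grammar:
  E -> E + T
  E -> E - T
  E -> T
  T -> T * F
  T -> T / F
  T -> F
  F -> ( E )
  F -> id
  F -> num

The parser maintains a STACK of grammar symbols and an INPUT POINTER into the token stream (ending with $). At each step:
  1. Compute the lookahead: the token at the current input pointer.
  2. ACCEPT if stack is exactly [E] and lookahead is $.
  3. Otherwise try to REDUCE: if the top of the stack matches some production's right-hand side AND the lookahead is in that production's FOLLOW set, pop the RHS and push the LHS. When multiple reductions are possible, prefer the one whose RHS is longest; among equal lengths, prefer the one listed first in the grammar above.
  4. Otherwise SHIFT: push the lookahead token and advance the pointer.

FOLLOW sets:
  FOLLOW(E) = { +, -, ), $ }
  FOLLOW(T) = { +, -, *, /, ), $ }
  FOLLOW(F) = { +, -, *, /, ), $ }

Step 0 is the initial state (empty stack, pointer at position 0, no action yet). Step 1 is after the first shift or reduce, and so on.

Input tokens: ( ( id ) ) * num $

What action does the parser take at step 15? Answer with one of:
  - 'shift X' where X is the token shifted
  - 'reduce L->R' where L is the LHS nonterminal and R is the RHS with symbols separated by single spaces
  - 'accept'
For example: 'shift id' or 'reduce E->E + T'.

Answer: shift num

Derivation:
Step 1: shift (. Stack=[(] ptr=1 lookahead=( remaining=[( id ) ) * num $]
Step 2: shift (. Stack=[( (] ptr=2 lookahead=id remaining=[id ) ) * num $]
Step 3: shift id. Stack=[( ( id] ptr=3 lookahead=) remaining=[) ) * num $]
Step 4: reduce F->id. Stack=[( ( F] ptr=3 lookahead=) remaining=[) ) * num $]
Step 5: reduce T->F. Stack=[( ( T] ptr=3 lookahead=) remaining=[) ) * num $]
Step 6: reduce E->T. Stack=[( ( E] ptr=3 lookahead=) remaining=[) ) * num $]
Step 7: shift ). Stack=[( ( E )] ptr=4 lookahead=) remaining=[) * num $]
Step 8: reduce F->( E ). Stack=[( F] ptr=4 lookahead=) remaining=[) * num $]
Step 9: reduce T->F. Stack=[( T] ptr=4 lookahead=) remaining=[) * num $]
Step 10: reduce E->T. Stack=[( E] ptr=4 lookahead=) remaining=[) * num $]
Step 11: shift ). Stack=[( E )] ptr=5 lookahead=* remaining=[* num $]
Step 12: reduce F->( E ). Stack=[F] ptr=5 lookahead=* remaining=[* num $]
Step 13: reduce T->F. Stack=[T] ptr=5 lookahead=* remaining=[* num $]
Step 14: shift *. Stack=[T *] ptr=6 lookahead=num remaining=[num $]
Step 15: shift num. Stack=[T * num] ptr=7 lookahead=$ remaining=[$]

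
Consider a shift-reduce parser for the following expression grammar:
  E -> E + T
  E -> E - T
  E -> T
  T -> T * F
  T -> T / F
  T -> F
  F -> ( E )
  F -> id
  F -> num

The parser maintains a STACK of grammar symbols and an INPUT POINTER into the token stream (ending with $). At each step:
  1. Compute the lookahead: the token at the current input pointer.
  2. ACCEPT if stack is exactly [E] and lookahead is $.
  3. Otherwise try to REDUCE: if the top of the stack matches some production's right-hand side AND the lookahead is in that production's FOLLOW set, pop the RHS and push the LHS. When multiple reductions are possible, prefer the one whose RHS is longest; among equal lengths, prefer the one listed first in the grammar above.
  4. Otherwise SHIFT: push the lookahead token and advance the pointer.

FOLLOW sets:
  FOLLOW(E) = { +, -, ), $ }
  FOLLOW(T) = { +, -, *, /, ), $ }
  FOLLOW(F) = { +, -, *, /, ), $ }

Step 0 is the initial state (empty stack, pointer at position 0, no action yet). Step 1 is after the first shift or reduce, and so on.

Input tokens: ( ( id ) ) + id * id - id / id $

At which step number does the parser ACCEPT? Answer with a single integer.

Answer: 33

Derivation:
Step 1: shift (. Stack=[(] ptr=1 lookahead=( remaining=[( id ) ) + id * id - id / id $]
Step 2: shift (. Stack=[( (] ptr=2 lookahead=id remaining=[id ) ) + id * id - id / id $]
Step 3: shift id. Stack=[( ( id] ptr=3 lookahead=) remaining=[) ) + id * id - id / id $]
Step 4: reduce F->id. Stack=[( ( F] ptr=3 lookahead=) remaining=[) ) + id * id - id / id $]
Step 5: reduce T->F. Stack=[( ( T] ptr=3 lookahead=) remaining=[) ) + id * id - id / id $]
Step 6: reduce E->T. Stack=[( ( E] ptr=3 lookahead=) remaining=[) ) + id * id - id / id $]
Step 7: shift ). Stack=[( ( E )] ptr=4 lookahead=) remaining=[) + id * id - id / id $]
Step 8: reduce F->( E ). Stack=[( F] ptr=4 lookahead=) remaining=[) + id * id - id / id $]
Step 9: reduce T->F. Stack=[( T] ptr=4 lookahead=) remaining=[) + id * id - id / id $]
Step 10: reduce E->T. Stack=[( E] ptr=4 lookahead=) remaining=[) + id * id - id / id $]
Step 11: shift ). Stack=[( E )] ptr=5 lookahead=+ remaining=[+ id * id - id / id $]
Step 12: reduce F->( E ). Stack=[F] ptr=5 lookahead=+ remaining=[+ id * id - id / id $]
Step 13: reduce T->F. Stack=[T] ptr=5 lookahead=+ remaining=[+ id * id - id / id $]
Step 14: reduce E->T. Stack=[E] ptr=5 lookahead=+ remaining=[+ id * id - id / id $]
Step 15: shift +. Stack=[E +] ptr=6 lookahead=id remaining=[id * id - id / id $]
Step 16: shift id. Stack=[E + id] ptr=7 lookahead=* remaining=[* id - id / id $]
Step 17: reduce F->id. Stack=[E + F] ptr=7 lookahead=* remaining=[* id - id / id $]
Step 18: reduce T->F. Stack=[E + T] ptr=7 lookahead=* remaining=[* id - id / id $]
Step 19: shift *. Stack=[E + T *] ptr=8 lookahead=id remaining=[id - id / id $]
Step 20: shift id. Stack=[E + T * id] ptr=9 lookahead=- remaining=[- id / id $]
Step 21: reduce F->id. Stack=[E + T * F] ptr=9 lookahead=- remaining=[- id / id $]
Step 22: reduce T->T * F. Stack=[E + T] ptr=9 lookahead=- remaining=[- id / id $]
Step 23: reduce E->E + T. Stack=[E] ptr=9 lookahead=- remaining=[- id / id $]
Step 24: shift -. Stack=[E -] ptr=10 lookahead=id remaining=[id / id $]
Step 25: shift id. Stack=[E - id] ptr=11 lookahead=/ remaining=[/ id $]
Step 26: reduce F->id. Stack=[E - F] ptr=11 lookahead=/ remaining=[/ id $]
Step 27: reduce T->F. Stack=[E - T] ptr=11 lookahead=/ remaining=[/ id $]
Step 28: shift /. Stack=[E - T /] ptr=12 lookahead=id remaining=[id $]
Step 29: shift id. Stack=[E - T / id] ptr=13 lookahead=$ remaining=[$]
Step 30: reduce F->id. Stack=[E - T / F] ptr=13 lookahead=$ remaining=[$]
Step 31: reduce T->T / F. Stack=[E - T] ptr=13 lookahead=$ remaining=[$]
Step 32: reduce E->E - T. Stack=[E] ptr=13 lookahead=$ remaining=[$]
Step 33: accept. Stack=[E] ptr=13 lookahead=$ remaining=[$]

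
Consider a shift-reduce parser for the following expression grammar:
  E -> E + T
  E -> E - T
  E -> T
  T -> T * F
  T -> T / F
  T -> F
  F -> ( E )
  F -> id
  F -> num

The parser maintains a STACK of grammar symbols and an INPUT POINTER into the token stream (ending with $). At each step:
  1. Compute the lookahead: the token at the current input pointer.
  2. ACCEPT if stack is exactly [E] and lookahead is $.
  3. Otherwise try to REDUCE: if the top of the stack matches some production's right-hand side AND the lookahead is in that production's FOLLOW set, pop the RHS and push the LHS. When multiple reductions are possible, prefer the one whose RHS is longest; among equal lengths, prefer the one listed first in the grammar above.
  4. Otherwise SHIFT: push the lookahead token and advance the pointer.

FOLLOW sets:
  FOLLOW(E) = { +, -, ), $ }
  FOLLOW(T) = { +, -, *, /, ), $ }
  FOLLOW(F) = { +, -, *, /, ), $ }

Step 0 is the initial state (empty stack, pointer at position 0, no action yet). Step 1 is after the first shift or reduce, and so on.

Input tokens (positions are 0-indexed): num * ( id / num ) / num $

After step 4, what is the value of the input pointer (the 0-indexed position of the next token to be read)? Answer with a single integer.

Answer: 2

Derivation:
Step 1: shift num. Stack=[num] ptr=1 lookahead=* remaining=[* ( id / num ) / num $]
Step 2: reduce F->num. Stack=[F] ptr=1 lookahead=* remaining=[* ( id / num ) / num $]
Step 3: reduce T->F. Stack=[T] ptr=1 lookahead=* remaining=[* ( id / num ) / num $]
Step 4: shift *. Stack=[T *] ptr=2 lookahead=( remaining=[( id / num ) / num $]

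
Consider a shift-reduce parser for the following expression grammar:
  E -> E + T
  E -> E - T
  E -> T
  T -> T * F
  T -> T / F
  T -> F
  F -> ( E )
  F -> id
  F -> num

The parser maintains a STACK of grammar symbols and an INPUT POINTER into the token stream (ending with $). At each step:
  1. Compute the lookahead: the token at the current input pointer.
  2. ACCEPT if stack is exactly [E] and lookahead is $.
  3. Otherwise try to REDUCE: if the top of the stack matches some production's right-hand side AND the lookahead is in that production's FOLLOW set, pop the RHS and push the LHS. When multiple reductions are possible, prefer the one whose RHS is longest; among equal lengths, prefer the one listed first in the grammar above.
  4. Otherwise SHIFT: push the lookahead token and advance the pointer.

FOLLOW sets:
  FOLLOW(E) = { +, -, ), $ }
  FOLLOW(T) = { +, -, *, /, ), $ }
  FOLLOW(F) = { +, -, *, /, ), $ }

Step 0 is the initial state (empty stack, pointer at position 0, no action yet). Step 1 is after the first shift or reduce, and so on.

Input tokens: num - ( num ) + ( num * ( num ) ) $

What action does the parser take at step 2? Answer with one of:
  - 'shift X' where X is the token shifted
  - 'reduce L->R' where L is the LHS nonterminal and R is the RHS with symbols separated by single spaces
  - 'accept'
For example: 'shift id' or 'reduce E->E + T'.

Answer: reduce F->num

Derivation:
Step 1: shift num. Stack=[num] ptr=1 lookahead=- remaining=[- ( num ) + ( num * ( num ) ) $]
Step 2: reduce F->num. Stack=[F] ptr=1 lookahead=- remaining=[- ( num ) + ( num * ( num ) ) $]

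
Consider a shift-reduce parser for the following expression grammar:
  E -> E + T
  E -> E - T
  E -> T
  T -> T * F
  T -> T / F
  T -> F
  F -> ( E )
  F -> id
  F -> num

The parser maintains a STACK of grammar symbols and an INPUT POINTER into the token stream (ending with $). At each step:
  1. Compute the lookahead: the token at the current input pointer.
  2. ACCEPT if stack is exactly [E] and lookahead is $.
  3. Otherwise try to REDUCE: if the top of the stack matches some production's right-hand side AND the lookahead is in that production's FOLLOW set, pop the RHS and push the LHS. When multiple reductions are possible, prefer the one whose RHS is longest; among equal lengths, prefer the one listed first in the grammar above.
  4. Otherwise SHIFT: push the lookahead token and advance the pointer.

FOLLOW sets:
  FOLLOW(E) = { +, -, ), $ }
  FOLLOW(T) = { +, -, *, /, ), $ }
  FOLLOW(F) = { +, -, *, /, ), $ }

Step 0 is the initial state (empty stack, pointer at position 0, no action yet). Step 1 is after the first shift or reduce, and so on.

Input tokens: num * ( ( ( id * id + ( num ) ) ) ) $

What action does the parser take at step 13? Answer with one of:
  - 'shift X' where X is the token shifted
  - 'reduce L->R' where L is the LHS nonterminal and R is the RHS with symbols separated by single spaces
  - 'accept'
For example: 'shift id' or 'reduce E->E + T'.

Answer: reduce F->id

Derivation:
Step 1: shift num. Stack=[num] ptr=1 lookahead=* remaining=[* ( ( ( id * id + ( num ) ) ) ) $]
Step 2: reduce F->num. Stack=[F] ptr=1 lookahead=* remaining=[* ( ( ( id * id + ( num ) ) ) ) $]
Step 3: reduce T->F. Stack=[T] ptr=1 lookahead=* remaining=[* ( ( ( id * id + ( num ) ) ) ) $]
Step 4: shift *. Stack=[T *] ptr=2 lookahead=( remaining=[( ( ( id * id + ( num ) ) ) ) $]
Step 5: shift (. Stack=[T * (] ptr=3 lookahead=( remaining=[( ( id * id + ( num ) ) ) ) $]
Step 6: shift (. Stack=[T * ( (] ptr=4 lookahead=( remaining=[( id * id + ( num ) ) ) ) $]
Step 7: shift (. Stack=[T * ( ( (] ptr=5 lookahead=id remaining=[id * id + ( num ) ) ) ) $]
Step 8: shift id. Stack=[T * ( ( ( id] ptr=6 lookahead=* remaining=[* id + ( num ) ) ) ) $]
Step 9: reduce F->id. Stack=[T * ( ( ( F] ptr=6 lookahead=* remaining=[* id + ( num ) ) ) ) $]
Step 10: reduce T->F. Stack=[T * ( ( ( T] ptr=6 lookahead=* remaining=[* id + ( num ) ) ) ) $]
Step 11: shift *. Stack=[T * ( ( ( T *] ptr=7 lookahead=id remaining=[id + ( num ) ) ) ) $]
Step 12: shift id. Stack=[T * ( ( ( T * id] ptr=8 lookahead=+ remaining=[+ ( num ) ) ) ) $]
Step 13: reduce F->id. Stack=[T * ( ( ( T * F] ptr=8 lookahead=+ remaining=[+ ( num ) ) ) ) $]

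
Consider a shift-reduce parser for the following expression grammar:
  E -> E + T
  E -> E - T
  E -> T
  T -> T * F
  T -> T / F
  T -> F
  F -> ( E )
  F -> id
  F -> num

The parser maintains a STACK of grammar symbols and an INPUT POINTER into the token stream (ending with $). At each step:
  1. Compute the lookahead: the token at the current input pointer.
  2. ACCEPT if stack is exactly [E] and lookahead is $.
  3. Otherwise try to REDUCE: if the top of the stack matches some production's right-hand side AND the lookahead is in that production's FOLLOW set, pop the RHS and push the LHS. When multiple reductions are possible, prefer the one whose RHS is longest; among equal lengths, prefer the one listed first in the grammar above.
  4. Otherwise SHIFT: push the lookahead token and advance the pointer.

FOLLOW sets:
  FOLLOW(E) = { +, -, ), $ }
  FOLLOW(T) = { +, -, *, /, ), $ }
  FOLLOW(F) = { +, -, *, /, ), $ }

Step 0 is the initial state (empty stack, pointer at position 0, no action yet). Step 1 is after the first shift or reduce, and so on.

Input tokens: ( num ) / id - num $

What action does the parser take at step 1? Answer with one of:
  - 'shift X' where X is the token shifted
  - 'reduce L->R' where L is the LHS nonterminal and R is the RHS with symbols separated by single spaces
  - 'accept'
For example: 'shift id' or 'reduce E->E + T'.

Answer: shift (

Derivation:
Step 1: shift (. Stack=[(] ptr=1 lookahead=num remaining=[num ) / id - num $]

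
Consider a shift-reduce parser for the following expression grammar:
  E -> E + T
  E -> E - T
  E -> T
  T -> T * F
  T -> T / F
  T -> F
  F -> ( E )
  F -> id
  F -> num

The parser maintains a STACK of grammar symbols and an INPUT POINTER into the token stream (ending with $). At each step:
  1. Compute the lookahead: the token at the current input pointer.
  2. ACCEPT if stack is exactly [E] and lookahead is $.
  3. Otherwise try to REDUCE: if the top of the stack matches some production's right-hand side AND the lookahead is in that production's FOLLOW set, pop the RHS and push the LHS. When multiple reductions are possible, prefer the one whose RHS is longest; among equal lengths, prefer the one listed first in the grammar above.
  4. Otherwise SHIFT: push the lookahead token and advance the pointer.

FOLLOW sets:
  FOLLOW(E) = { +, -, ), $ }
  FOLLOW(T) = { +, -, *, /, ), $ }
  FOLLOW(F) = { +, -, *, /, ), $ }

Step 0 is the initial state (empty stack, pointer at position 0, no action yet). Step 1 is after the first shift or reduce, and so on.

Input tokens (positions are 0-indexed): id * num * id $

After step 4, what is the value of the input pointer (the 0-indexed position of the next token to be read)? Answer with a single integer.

Step 1: shift id. Stack=[id] ptr=1 lookahead=* remaining=[* num * id $]
Step 2: reduce F->id. Stack=[F] ptr=1 lookahead=* remaining=[* num * id $]
Step 3: reduce T->F. Stack=[T] ptr=1 lookahead=* remaining=[* num * id $]
Step 4: shift *. Stack=[T *] ptr=2 lookahead=num remaining=[num * id $]

Answer: 2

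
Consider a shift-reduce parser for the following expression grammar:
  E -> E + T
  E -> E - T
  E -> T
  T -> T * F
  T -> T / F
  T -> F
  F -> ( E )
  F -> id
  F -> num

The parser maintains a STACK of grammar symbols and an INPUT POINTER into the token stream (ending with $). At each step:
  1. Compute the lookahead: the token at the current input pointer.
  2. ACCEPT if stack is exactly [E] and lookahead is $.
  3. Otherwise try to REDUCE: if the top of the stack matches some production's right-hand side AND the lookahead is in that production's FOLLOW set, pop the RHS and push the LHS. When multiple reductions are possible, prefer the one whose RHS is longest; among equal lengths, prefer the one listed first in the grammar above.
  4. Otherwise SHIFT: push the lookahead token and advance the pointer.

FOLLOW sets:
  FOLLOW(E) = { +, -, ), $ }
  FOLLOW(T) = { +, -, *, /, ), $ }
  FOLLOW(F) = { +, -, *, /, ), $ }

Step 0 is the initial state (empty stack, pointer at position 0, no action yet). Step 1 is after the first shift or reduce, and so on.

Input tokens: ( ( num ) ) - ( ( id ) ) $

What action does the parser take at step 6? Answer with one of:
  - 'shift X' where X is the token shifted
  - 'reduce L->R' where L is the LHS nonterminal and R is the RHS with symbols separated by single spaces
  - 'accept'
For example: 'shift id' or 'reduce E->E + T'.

Step 1: shift (. Stack=[(] ptr=1 lookahead=( remaining=[( num ) ) - ( ( id ) ) $]
Step 2: shift (. Stack=[( (] ptr=2 lookahead=num remaining=[num ) ) - ( ( id ) ) $]
Step 3: shift num. Stack=[( ( num] ptr=3 lookahead=) remaining=[) ) - ( ( id ) ) $]
Step 4: reduce F->num. Stack=[( ( F] ptr=3 lookahead=) remaining=[) ) - ( ( id ) ) $]
Step 5: reduce T->F. Stack=[( ( T] ptr=3 lookahead=) remaining=[) ) - ( ( id ) ) $]
Step 6: reduce E->T. Stack=[( ( E] ptr=3 lookahead=) remaining=[) ) - ( ( id ) ) $]

Answer: reduce E->T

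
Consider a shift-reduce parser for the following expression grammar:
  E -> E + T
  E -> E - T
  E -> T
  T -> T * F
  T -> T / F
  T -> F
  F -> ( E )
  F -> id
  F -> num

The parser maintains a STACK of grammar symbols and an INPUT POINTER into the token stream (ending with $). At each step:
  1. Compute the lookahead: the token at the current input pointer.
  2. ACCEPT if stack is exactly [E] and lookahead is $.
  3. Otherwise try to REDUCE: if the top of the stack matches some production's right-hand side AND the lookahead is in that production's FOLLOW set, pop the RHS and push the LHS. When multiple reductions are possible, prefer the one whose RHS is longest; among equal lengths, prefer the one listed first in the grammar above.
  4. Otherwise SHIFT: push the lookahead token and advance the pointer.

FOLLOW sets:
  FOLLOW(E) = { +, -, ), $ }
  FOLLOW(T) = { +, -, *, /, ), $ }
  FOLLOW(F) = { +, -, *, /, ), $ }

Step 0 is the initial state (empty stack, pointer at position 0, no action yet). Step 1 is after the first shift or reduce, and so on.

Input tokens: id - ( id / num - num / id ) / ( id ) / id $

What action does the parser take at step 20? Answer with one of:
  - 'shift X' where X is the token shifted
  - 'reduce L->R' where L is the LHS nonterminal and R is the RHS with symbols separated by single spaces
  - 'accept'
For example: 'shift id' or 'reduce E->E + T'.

Step 1: shift id. Stack=[id] ptr=1 lookahead=- remaining=[- ( id / num - num / id ) / ( id ) / id $]
Step 2: reduce F->id. Stack=[F] ptr=1 lookahead=- remaining=[- ( id / num - num / id ) / ( id ) / id $]
Step 3: reduce T->F. Stack=[T] ptr=1 lookahead=- remaining=[- ( id / num - num / id ) / ( id ) / id $]
Step 4: reduce E->T. Stack=[E] ptr=1 lookahead=- remaining=[- ( id / num - num / id ) / ( id ) / id $]
Step 5: shift -. Stack=[E -] ptr=2 lookahead=( remaining=[( id / num - num / id ) / ( id ) / id $]
Step 6: shift (. Stack=[E - (] ptr=3 lookahead=id remaining=[id / num - num / id ) / ( id ) / id $]
Step 7: shift id. Stack=[E - ( id] ptr=4 lookahead=/ remaining=[/ num - num / id ) / ( id ) / id $]
Step 8: reduce F->id. Stack=[E - ( F] ptr=4 lookahead=/ remaining=[/ num - num / id ) / ( id ) / id $]
Step 9: reduce T->F. Stack=[E - ( T] ptr=4 lookahead=/ remaining=[/ num - num / id ) / ( id ) / id $]
Step 10: shift /. Stack=[E - ( T /] ptr=5 lookahead=num remaining=[num - num / id ) / ( id ) / id $]
Step 11: shift num. Stack=[E - ( T / num] ptr=6 lookahead=- remaining=[- num / id ) / ( id ) / id $]
Step 12: reduce F->num. Stack=[E - ( T / F] ptr=6 lookahead=- remaining=[- num / id ) / ( id ) / id $]
Step 13: reduce T->T / F. Stack=[E - ( T] ptr=6 lookahead=- remaining=[- num / id ) / ( id ) / id $]
Step 14: reduce E->T. Stack=[E - ( E] ptr=6 lookahead=- remaining=[- num / id ) / ( id ) / id $]
Step 15: shift -. Stack=[E - ( E -] ptr=7 lookahead=num remaining=[num / id ) / ( id ) / id $]
Step 16: shift num. Stack=[E - ( E - num] ptr=8 lookahead=/ remaining=[/ id ) / ( id ) / id $]
Step 17: reduce F->num. Stack=[E - ( E - F] ptr=8 lookahead=/ remaining=[/ id ) / ( id ) / id $]
Step 18: reduce T->F. Stack=[E - ( E - T] ptr=8 lookahead=/ remaining=[/ id ) / ( id ) / id $]
Step 19: shift /. Stack=[E - ( E - T /] ptr=9 lookahead=id remaining=[id ) / ( id ) / id $]
Step 20: shift id. Stack=[E - ( E - T / id] ptr=10 lookahead=) remaining=[) / ( id ) / id $]

Answer: shift id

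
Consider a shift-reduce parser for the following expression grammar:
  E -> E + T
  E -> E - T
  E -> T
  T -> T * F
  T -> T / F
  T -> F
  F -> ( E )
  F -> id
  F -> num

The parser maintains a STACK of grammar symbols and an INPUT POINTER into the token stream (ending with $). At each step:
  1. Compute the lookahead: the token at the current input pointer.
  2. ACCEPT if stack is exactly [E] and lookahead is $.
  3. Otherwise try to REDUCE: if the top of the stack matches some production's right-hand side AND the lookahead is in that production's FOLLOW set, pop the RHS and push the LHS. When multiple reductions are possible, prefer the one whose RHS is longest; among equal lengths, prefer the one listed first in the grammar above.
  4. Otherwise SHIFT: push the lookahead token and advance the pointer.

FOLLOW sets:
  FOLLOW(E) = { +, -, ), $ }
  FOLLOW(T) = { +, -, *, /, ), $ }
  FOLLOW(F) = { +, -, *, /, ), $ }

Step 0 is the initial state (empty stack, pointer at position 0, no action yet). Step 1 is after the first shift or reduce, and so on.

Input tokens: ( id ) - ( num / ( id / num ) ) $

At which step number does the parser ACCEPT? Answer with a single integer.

Step 1: shift (. Stack=[(] ptr=1 lookahead=id remaining=[id ) - ( num / ( id / num ) ) $]
Step 2: shift id. Stack=[( id] ptr=2 lookahead=) remaining=[) - ( num / ( id / num ) ) $]
Step 3: reduce F->id. Stack=[( F] ptr=2 lookahead=) remaining=[) - ( num / ( id / num ) ) $]
Step 4: reduce T->F. Stack=[( T] ptr=2 lookahead=) remaining=[) - ( num / ( id / num ) ) $]
Step 5: reduce E->T. Stack=[( E] ptr=2 lookahead=) remaining=[) - ( num / ( id / num ) ) $]
Step 6: shift ). Stack=[( E )] ptr=3 lookahead=- remaining=[- ( num / ( id / num ) ) $]
Step 7: reduce F->( E ). Stack=[F] ptr=3 lookahead=- remaining=[- ( num / ( id / num ) ) $]
Step 8: reduce T->F. Stack=[T] ptr=3 lookahead=- remaining=[- ( num / ( id / num ) ) $]
Step 9: reduce E->T. Stack=[E] ptr=3 lookahead=- remaining=[- ( num / ( id / num ) ) $]
Step 10: shift -. Stack=[E -] ptr=4 lookahead=( remaining=[( num / ( id / num ) ) $]
Step 11: shift (. Stack=[E - (] ptr=5 lookahead=num remaining=[num / ( id / num ) ) $]
Step 12: shift num. Stack=[E - ( num] ptr=6 lookahead=/ remaining=[/ ( id / num ) ) $]
Step 13: reduce F->num. Stack=[E - ( F] ptr=6 lookahead=/ remaining=[/ ( id / num ) ) $]
Step 14: reduce T->F. Stack=[E - ( T] ptr=6 lookahead=/ remaining=[/ ( id / num ) ) $]
Step 15: shift /. Stack=[E - ( T /] ptr=7 lookahead=( remaining=[( id / num ) ) $]
Step 16: shift (. Stack=[E - ( T / (] ptr=8 lookahead=id remaining=[id / num ) ) $]
Step 17: shift id. Stack=[E - ( T / ( id] ptr=9 lookahead=/ remaining=[/ num ) ) $]
Step 18: reduce F->id. Stack=[E - ( T / ( F] ptr=9 lookahead=/ remaining=[/ num ) ) $]
Step 19: reduce T->F. Stack=[E - ( T / ( T] ptr=9 lookahead=/ remaining=[/ num ) ) $]
Step 20: shift /. Stack=[E - ( T / ( T /] ptr=10 lookahead=num remaining=[num ) ) $]
Step 21: shift num. Stack=[E - ( T / ( T / num] ptr=11 lookahead=) remaining=[) ) $]
Step 22: reduce F->num. Stack=[E - ( T / ( T / F] ptr=11 lookahead=) remaining=[) ) $]
Step 23: reduce T->T / F. Stack=[E - ( T / ( T] ptr=11 lookahead=) remaining=[) ) $]
Step 24: reduce E->T. Stack=[E - ( T / ( E] ptr=11 lookahead=) remaining=[) ) $]
Step 25: shift ). Stack=[E - ( T / ( E )] ptr=12 lookahead=) remaining=[) $]
Step 26: reduce F->( E ). Stack=[E - ( T / F] ptr=12 lookahead=) remaining=[) $]
Step 27: reduce T->T / F. Stack=[E - ( T] ptr=12 lookahead=) remaining=[) $]
Step 28: reduce E->T. Stack=[E - ( E] ptr=12 lookahead=) remaining=[) $]
Step 29: shift ). Stack=[E - ( E )] ptr=13 lookahead=$ remaining=[$]
Step 30: reduce F->( E ). Stack=[E - F] ptr=13 lookahead=$ remaining=[$]
Step 31: reduce T->F. Stack=[E - T] ptr=13 lookahead=$ remaining=[$]
Step 32: reduce E->E - T. Stack=[E] ptr=13 lookahead=$ remaining=[$]
Step 33: accept. Stack=[E] ptr=13 lookahead=$ remaining=[$]

Answer: 33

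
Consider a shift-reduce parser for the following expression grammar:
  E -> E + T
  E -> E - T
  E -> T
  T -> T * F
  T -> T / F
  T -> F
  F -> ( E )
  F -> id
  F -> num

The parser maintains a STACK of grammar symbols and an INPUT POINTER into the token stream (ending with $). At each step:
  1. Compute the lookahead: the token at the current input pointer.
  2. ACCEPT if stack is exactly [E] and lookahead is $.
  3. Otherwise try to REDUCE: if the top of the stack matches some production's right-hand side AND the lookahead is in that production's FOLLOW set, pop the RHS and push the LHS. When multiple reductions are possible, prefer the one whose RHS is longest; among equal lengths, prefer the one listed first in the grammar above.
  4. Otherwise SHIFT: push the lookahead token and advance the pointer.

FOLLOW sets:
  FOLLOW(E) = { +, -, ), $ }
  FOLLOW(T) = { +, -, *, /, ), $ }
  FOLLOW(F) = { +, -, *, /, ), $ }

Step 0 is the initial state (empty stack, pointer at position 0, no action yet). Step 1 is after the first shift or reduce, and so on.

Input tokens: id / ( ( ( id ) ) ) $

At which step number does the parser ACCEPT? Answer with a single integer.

Step 1: shift id. Stack=[id] ptr=1 lookahead=/ remaining=[/ ( ( ( id ) ) ) $]
Step 2: reduce F->id. Stack=[F] ptr=1 lookahead=/ remaining=[/ ( ( ( id ) ) ) $]
Step 3: reduce T->F. Stack=[T] ptr=1 lookahead=/ remaining=[/ ( ( ( id ) ) ) $]
Step 4: shift /. Stack=[T /] ptr=2 lookahead=( remaining=[( ( ( id ) ) ) $]
Step 5: shift (. Stack=[T / (] ptr=3 lookahead=( remaining=[( ( id ) ) ) $]
Step 6: shift (. Stack=[T / ( (] ptr=4 lookahead=( remaining=[( id ) ) ) $]
Step 7: shift (. Stack=[T / ( ( (] ptr=5 lookahead=id remaining=[id ) ) ) $]
Step 8: shift id. Stack=[T / ( ( ( id] ptr=6 lookahead=) remaining=[) ) ) $]
Step 9: reduce F->id. Stack=[T / ( ( ( F] ptr=6 lookahead=) remaining=[) ) ) $]
Step 10: reduce T->F. Stack=[T / ( ( ( T] ptr=6 lookahead=) remaining=[) ) ) $]
Step 11: reduce E->T. Stack=[T / ( ( ( E] ptr=6 lookahead=) remaining=[) ) ) $]
Step 12: shift ). Stack=[T / ( ( ( E )] ptr=7 lookahead=) remaining=[) ) $]
Step 13: reduce F->( E ). Stack=[T / ( ( F] ptr=7 lookahead=) remaining=[) ) $]
Step 14: reduce T->F. Stack=[T / ( ( T] ptr=7 lookahead=) remaining=[) ) $]
Step 15: reduce E->T. Stack=[T / ( ( E] ptr=7 lookahead=) remaining=[) ) $]
Step 16: shift ). Stack=[T / ( ( E )] ptr=8 lookahead=) remaining=[) $]
Step 17: reduce F->( E ). Stack=[T / ( F] ptr=8 lookahead=) remaining=[) $]
Step 18: reduce T->F. Stack=[T / ( T] ptr=8 lookahead=) remaining=[) $]
Step 19: reduce E->T. Stack=[T / ( E] ptr=8 lookahead=) remaining=[) $]
Step 20: shift ). Stack=[T / ( E )] ptr=9 lookahead=$ remaining=[$]
Step 21: reduce F->( E ). Stack=[T / F] ptr=9 lookahead=$ remaining=[$]
Step 22: reduce T->T / F. Stack=[T] ptr=9 lookahead=$ remaining=[$]
Step 23: reduce E->T. Stack=[E] ptr=9 lookahead=$ remaining=[$]
Step 24: accept. Stack=[E] ptr=9 lookahead=$ remaining=[$]

Answer: 24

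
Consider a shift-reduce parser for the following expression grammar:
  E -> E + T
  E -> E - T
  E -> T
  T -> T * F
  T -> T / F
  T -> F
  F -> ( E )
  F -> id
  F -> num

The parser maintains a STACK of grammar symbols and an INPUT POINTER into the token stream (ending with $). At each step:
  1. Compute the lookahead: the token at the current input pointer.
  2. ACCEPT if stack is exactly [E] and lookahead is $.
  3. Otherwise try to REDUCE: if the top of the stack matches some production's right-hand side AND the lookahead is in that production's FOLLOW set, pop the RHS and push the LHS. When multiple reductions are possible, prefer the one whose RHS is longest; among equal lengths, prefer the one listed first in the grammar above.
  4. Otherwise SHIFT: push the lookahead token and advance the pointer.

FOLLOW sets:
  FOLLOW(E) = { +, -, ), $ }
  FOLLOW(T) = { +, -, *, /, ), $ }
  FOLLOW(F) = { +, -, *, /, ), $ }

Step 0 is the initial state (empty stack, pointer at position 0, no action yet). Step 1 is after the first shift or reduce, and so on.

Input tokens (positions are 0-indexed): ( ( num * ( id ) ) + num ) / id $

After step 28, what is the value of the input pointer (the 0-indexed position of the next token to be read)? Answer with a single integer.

Answer: 12

Derivation:
Step 1: shift (. Stack=[(] ptr=1 lookahead=( remaining=[( num * ( id ) ) + num ) / id $]
Step 2: shift (. Stack=[( (] ptr=2 lookahead=num remaining=[num * ( id ) ) + num ) / id $]
Step 3: shift num. Stack=[( ( num] ptr=3 lookahead=* remaining=[* ( id ) ) + num ) / id $]
Step 4: reduce F->num. Stack=[( ( F] ptr=3 lookahead=* remaining=[* ( id ) ) + num ) / id $]
Step 5: reduce T->F. Stack=[( ( T] ptr=3 lookahead=* remaining=[* ( id ) ) + num ) / id $]
Step 6: shift *. Stack=[( ( T *] ptr=4 lookahead=( remaining=[( id ) ) + num ) / id $]
Step 7: shift (. Stack=[( ( T * (] ptr=5 lookahead=id remaining=[id ) ) + num ) / id $]
Step 8: shift id. Stack=[( ( T * ( id] ptr=6 lookahead=) remaining=[) ) + num ) / id $]
Step 9: reduce F->id. Stack=[( ( T * ( F] ptr=6 lookahead=) remaining=[) ) + num ) / id $]
Step 10: reduce T->F. Stack=[( ( T * ( T] ptr=6 lookahead=) remaining=[) ) + num ) / id $]
Step 11: reduce E->T. Stack=[( ( T * ( E] ptr=6 lookahead=) remaining=[) ) + num ) / id $]
Step 12: shift ). Stack=[( ( T * ( E )] ptr=7 lookahead=) remaining=[) + num ) / id $]
Step 13: reduce F->( E ). Stack=[( ( T * F] ptr=7 lookahead=) remaining=[) + num ) / id $]
Step 14: reduce T->T * F. Stack=[( ( T] ptr=7 lookahead=) remaining=[) + num ) / id $]
Step 15: reduce E->T. Stack=[( ( E] ptr=7 lookahead=) remaining=[) + num ) / id $]
Step 16: shift ). Stack=[( ( E )] ptr=8 lookahead=+ remaining=[+ num ) / id $]
Step 17: reduce F->( E ). Stack=[( F] ptr=8 lookahead=+ remaining=[+ num ) / id $]
Step 18: reduce T->F. Stack=[( T] ptr=8 lookahead=+ remaining=[+ num ) / id $]
Step 19: reduce E->T. Stack=[( E] ptr=8 lookahead=+ remaining=[+ num ) / id $]
Step 20: shift +. Stack=[( E +] ptr=9 lookahead=num remaining=[num ) / id $]
Step 21: shift num. Stack=[( E + num] ptr=10 lookahead=) remaining=[) / id $]
Step 22: reduce F->num. Stack=[( E + F] ptr=10 lookahead=) remaining=[) / id $]
Step 23: reduce T->F. Stack=[( E + T] ptr=10 lookahead=) remaining=[) / id $]
Step 24: reduce E->E + T. Stack=[( E] ptr=10 lookahead=) remaining=[) / id $]
Step 25: shift ). Stack=[( E )] ptr=11 lookahead=/ remaining=[/ id $]
Step 26: reduce F->( E ). Stack=[F] ptr=11 lookahead=/ remaining=[/ id $]
Step 27: reduce T->F. Stack=[T] ptr=11 lookahead=/ remaining=[/ id $]
Step 28: shift /. Stack=[T /] ptr=12 lookahead=id remaining=[id $]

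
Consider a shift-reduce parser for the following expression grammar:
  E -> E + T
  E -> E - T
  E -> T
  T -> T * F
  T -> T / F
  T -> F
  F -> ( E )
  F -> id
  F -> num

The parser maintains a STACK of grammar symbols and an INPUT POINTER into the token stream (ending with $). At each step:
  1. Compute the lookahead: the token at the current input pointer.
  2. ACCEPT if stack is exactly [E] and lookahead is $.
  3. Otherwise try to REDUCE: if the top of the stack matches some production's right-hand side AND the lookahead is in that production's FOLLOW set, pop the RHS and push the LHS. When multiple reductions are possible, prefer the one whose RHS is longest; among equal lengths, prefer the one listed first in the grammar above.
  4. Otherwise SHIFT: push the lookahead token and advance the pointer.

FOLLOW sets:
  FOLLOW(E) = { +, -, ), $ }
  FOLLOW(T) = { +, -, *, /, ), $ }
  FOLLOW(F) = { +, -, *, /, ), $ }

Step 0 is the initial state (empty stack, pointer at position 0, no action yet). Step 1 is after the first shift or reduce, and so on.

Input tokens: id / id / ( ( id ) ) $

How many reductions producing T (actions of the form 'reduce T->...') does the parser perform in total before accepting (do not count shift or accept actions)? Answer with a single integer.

Step 1: shift id. Stack=[id] ptr=1 lookahead=/ remaining=[/ id / ( ( id ) ) $]
Step 2: reduce F->id. Stack=[F] ptr=1 lookahead=/ remaining=[/ id / ( ( id ) ) $]
Step 3: reduce T->F. Stack=[T] ptr=1 lookahead=/ remaining=[/ id / ( ( id ) ) $]
Step 4: shift /. Stack=[T /] ptr=2 lookahead=id remaining=[id / ( ( id ) ) $]
Step 5: shift id. Stack=[T / id] ptr=3 lookahead=/ remaining=[/ ( ( id ) ) $]
Step 6: reduce F->id. Stack=[T / F] ptr=3 lookahead=/ remaining=[/ ( ( id ) ) $]
Step 7: reduce T->T / F. Stack=[T] ptr=3 lookahead=/ remaining=[/ ( ( id ) ) $]
Step 8: shift /. Stack=[T /] ptr=4 lookahead=( remaining=[( ( id ) ) $]
Step 9: shift (. Stack=[T / (] ptr=5 lookahead=( remaining=[( id ) ) $]
Step 10: shift (. Stack=[T / ( (] ptr=6 lookahead=id remaining=[id ) ) $]
Step 11: shift id. Stack=[T / ( ( id] ptr=7 lookahead=) remaining=[) ) $]
Step 12: reduce F->id. Stack=[T / ( ( F] ptr=7 lookahead=) remaining=[) ) $]
Step 13: reduce T->F. Stack=[T / ( ( T] ptr=7 lookahead=) remaining=[) ) $]
Step 14: reduce E->T. Stack=[T / ( ( E] ptr=7 lookahead=) remaining=[) ) $]
Step 15: shift ). Stack=[T / ( ( E )] ptr=8 lookahead=) remaining=[) $]
Step 16: reduce F->( E ). Stack=[T / ( F] ptr=8 lookahead=) remaining=[) $]
Step 17: reduce T->F. Stack=[T / ( T] ptr=8 lookahead=) remaining=[) $]
Step 18: reduce E->T. Stack=[T / ( E] ptr=8 lookahead=) remaining=[) $]
Step 19: shift ). Stack=[T / ( E )] ptr=9 lookahead=$ remaining=[$]
Step 20: reduce F->( E ). Stack=[T / F] ptr=9 lookahead=$ remaining=[$]
Step 21: reduce T->T / F. Stack=[T] ptr=9 lookahead=$ remaining=[$]
Step 22: reduce E->T. Stack=[E] ptr=9 lookahead=$ remaining=[$]
Step 23: accept. Stack=[E] ptr=9 lookahead=$ remaining=[$]

Answer: 5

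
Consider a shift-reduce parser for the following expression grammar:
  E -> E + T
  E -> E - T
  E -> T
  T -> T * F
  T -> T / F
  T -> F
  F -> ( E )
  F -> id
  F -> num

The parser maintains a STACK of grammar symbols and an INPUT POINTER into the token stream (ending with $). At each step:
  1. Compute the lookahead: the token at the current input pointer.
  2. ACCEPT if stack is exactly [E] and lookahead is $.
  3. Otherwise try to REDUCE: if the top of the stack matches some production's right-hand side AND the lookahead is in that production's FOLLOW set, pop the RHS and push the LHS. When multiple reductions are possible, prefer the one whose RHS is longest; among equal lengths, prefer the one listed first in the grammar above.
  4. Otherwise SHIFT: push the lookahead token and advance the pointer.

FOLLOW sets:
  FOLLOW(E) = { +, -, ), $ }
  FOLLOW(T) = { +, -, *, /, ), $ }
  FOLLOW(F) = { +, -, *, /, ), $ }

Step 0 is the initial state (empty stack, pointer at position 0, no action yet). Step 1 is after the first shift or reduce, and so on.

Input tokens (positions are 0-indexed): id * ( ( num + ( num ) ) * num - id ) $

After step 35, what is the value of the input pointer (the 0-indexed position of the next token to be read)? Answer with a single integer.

Answer: 15

Derivation:
Step 1: shift id. Stack=[id] ptr=1 lookahead=* remaining=[* ( ( num + ( num ) ) * num - id ) $]
Step 2: reduce F->id. Stack=[F] ptr=1 lookahead=* remaining=[* ( ( num + ( num ) ) * num - id ) $]
Step 3: reduce T->F. Stack=[T] ptr=1 lookahead=* remaining=[* ( ( num + ( num ) ) * num - id ) $]
Step 4: shift *. Stack=[T *] ptr=2 lookahead=( remaining=[( ( num + ( num ) ) * num - id ) $]
Step 5: shift (. Stack=[T * (] ptr=3 lookahead=( remaining=[( num + ( num ) ) * num - id ) $]
Step 6: shift (. Stack=[T * ( (] ptr=4 lookahead=num remaining=[num + ( num ) ) * num - id ) $]
Step 7: shift num. Stack=[T * ( ( num] ptr=5 lookahead=+ remaining=[+ ( num ) ) * num - id ) $]
Step 8: reduce F->num. Stack=[T * ( ( F] ptr=5 lookahead=+ remaining=[+ ( num ) ) * num - id ) $]
Step 9: reduce T->F. Stack=[T * ( ( T] ptr=5 lookahead=+ remaining=[+ ( num ) ) * num - id ) $]
Step 10: reduce E->T. Stack=[T * ( ( E] ptr=5 lookahead=+ remaining=[+ ( num ) ) * num - id ) $]
Step 11: shift +. Stack=[T * ( ( E +] ptr=6 lookahead=( remaining=[( num ) ) * num - id ) $]
Step 12: shift (. Stack=[T * ( ( E + (] ptr=7 lookahead=num remaining=[num ) ) * num - id ) $]
Step 13: shift num. Stack=[T * ( ( E + ( num] ptr=8 lookahead=) remaining=[) ) * num - id ) $]
Step 14: reduce F->num. Stack=[T * ( ( E + ( F] ptr=8 lookahead=) remaining=[) ) * num - id ) $]
Step 15: reduce T->F. Stack=[T * ( ( E + ( T] ptr=8 lookahead=) remaining=[) ) * num - id ) $]
Step 16: reduce E->T. Stack=[T * ( ( E + ( E] ptr=8 lookahead=) remaining=[) ) * num - id ) $]
Step 17: shift ). Stack=[T * ( ( E + ( E )] ptr=9 lookahead=) remaining=[) * num - id ) $]
Step 18: reduce F->( E ). Stack=[T * ( ( E + F] ptr=9 lookahead=) remaining=[) * num - id ) $]
Step 19: reduce T->F. Stack=[T * ( ( E + T] ptr=9 lookahead=) remaining=[) * num - id ) $]
Step 20: reduce E->E + T. Stack=[T * ( ( E] ptr=9 lookahead=) remaining=[) * num - id ) $]
Step 21: shift ). Stack=[T * ( ( E )] ptr=10 lookahead=* remaining=[* num - id ) $]
Step 22: reduce F->( E ). Stack=[T * ( F] ptr=10 lookahead=* remaining=[* num - id ) $]
Step 23: reduce T->F. Stack=[T * ( T] ptr=10 lookahead=* remaining=[* num - id ) $]
Step 24: shift *. Stack=[T * ( T *] ptr=11 lookahead=num remaining=[num - id ) $]
Step 25: shift num. Stack=[T * ( T * num] ptr=12 lookahead=- remaining=[- id ) $]
Step 26: reduce F->num. Stack=[T * ( T * F] ptr=12 lookahead=- remaining=[- id ) $]
Step 27: reduce T->T * F. Stack=[T * ( T] ptr=12 lookahead=- remaining=[- id ) $]
Step 28: reduce E->T. Stack=[T * ( E] ptr=12 lookahead=- remaining=[- id ) $]
Step 29: shift -. Stack=[T * ( E -] ptr=13 lookahead=id remaining=[id ) $]
Step 30: shift id. Stack=[T * ( E - id] ptr=14 lookahead=) remaining=[) $]
Step 31: reduce F->id. Stack=[T * ( E - F] ptr=14 lookahead=) remaining=[) $]
Step 32: reduce T->F. Stack=[T * ( E - T] ptr=14 lookahead=) remaining=[) $]
Step 33: reduce E->E - T. Stack=[T * ( E] ptr=14 lookahead=) remaining=[) $]
Step 34: shift ). Stack=[T * ( E )] ptr=15 lookahead=$ remaining=[$]
Step 35: reduce F->( E ). Stack=[T * F] ptr=15 lookahead=$ remaining=[$]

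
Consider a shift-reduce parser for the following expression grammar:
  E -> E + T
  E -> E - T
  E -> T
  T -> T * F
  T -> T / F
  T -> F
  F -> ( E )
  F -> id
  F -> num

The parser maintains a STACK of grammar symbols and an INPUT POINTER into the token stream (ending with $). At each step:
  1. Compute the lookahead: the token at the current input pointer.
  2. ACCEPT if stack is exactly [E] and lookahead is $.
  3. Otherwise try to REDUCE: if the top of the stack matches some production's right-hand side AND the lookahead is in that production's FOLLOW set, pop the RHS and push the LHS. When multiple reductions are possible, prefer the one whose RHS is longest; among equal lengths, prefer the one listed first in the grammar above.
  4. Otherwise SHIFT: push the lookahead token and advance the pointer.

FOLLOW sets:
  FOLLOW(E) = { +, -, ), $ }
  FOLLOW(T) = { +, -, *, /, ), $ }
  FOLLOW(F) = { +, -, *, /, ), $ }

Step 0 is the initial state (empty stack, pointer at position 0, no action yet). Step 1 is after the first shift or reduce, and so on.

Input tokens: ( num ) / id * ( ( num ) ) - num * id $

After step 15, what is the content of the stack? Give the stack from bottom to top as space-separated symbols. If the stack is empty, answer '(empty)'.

Step 1: shift (. Stack=[(] ptr=1 lookahead=num remaining=[num ) / id * ( ( num ) ) - num * id $]
Step 2: shift num. Stack=[( num] ptr=2 lookahead=) remaining=[) / id * ( ( num ) ) - num * id $]
Step 3: reduce F->num. Stack=[( F] ptr=2 lookahead=) remaining=[) / id * ( ( num ) ) - num * id $]
Step 4: reduce T->F. Stack=[( T] ptr=2 lookahead=) remaining=[) / id * ( ( num ) ) - num * id $]
Step 5: reduce E->T. Stack=[( E] ptr=2 lookahead=) remaining=[) / id * ( ( num ) ) - num * id $]
Step 6: shift ). Stack=[( E )] ptr=3 lookahead=/ remaining=[/ id * ( ( num ) ) - num * id $]
Step 7: reduce F->( E ). Stack=[F] ptr=3 lookahead=/ remaining=[/ id * ( ( num ) ) - num * id $]
Step 8: reduce T->F. Stack=[T] ptr=3 lookahead=/ remaining=[/ id * ( ( num ) ) - num * id $]
Step 9: shift /. Stack=[T /] ptr=4 lookahead=id remaining=[id * ( ( num ) ) - num * id $]
Step 10: shift id. Stack=[T / id] ptr=5 lookahead=* remaining=[* ( ( num ) ) - num * id $]
Step 11: reduce F->id. Stack=[T / F] ptr=5 lookahead=* remaining=[* ( ( num ) ) - num * id $]
Step 12: reduce T->T / F. Stack=[T] ptr=5 lookahead=* remaining=[* ( ( num ) ) - num * id $]
Step 13: shift *. Stack=[T *] ptr=6 lookahead=( remaining=[( ( num ) ) - num * id $]
Step 14: shift (. Stack=[T * (] ptr=7 lookahead=( remaining=[( num ) ) - num * id $]
Step 15: shift (. Stack=[T * ( (] ptr=8 lookahead=num remaining=[num ) ) - num * id $]

Answer: T * ( (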